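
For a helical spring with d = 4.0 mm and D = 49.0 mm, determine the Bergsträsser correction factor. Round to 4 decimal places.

C = D/d = 49.0/4.0 = 12.2500
K_B = (4C+2)/(4C−3) = 51.000/46.000 = 1.1087

1.1087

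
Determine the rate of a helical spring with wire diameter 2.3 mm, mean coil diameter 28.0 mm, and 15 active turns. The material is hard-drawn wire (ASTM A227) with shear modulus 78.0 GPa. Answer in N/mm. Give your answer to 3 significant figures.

0.829 N/mm

k = Gd⁴/(8D³N_a) = (78.0×10³ × 2.3⁴) / (8 × 28.0³ × 15)
  = 2.18276e+06 / 2.63424e+06 = 0.82861 N/mm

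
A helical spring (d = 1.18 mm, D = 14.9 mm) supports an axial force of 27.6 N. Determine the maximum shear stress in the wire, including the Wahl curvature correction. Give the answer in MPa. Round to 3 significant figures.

Spring index C = D/d = 14.9/1.18 = 12.6271
K_W = (4C−1)/(4C−4) + 0.615/C = 49.508/46.508 + 0.0487 = 1.1132
τ₀ = 8FD/(πd³) = 8·27.6·14.9/(π·1.18³) = 3289.92/5.1617 = 637.37 MPa
τ_max = K·τ₀ = 1.1132 × 637.37 = 709.52 MPa

710 MPa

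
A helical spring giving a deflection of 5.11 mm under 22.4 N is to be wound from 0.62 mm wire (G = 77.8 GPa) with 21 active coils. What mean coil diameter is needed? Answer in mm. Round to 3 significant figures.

2.50 mm

Required rate k = F/δ = 22.4/5.11 = 4.3836 N/mm
D = (Gd⁴/(8N_a·k))^(1/3) = (77.8×10³·0.62⁴/(8·21·4.3836))^(1/3)
  = (15.6103)^(1/3) = 2.4992 mm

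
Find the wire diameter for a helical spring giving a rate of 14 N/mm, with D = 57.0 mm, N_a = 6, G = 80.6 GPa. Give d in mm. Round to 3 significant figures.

d = (8D³N_a·k / G)^(1/4) = (8·57.0³·6·14 / (80.6×10³))^0.25
  = (1544)^0.25 = 6.2685 mm

6.27 mm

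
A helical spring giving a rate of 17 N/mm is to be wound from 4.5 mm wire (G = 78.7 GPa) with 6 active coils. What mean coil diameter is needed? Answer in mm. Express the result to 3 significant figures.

D = (Gd⁴/(8N_a·k))^(1/3) = (78.7×10³·4.5⁴/(8·6·17))^(1/3)
  = (39548.9)^(1/3) = 34.0705 mm

34.1 mm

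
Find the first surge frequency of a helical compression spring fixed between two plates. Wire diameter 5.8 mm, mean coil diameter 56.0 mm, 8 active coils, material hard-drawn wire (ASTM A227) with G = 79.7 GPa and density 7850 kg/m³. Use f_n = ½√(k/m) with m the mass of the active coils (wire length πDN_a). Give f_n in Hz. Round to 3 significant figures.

k = Gd⁴/(8D³N_a) = (79.7×10³)(5.8⁴)/(8·56.0³·8) = 8.0247 N/mm = 8024.7 N/m
Wire length L = πDN_a = π·56.0·8 = 1407.4 mm
m = ρ·(πd²/4)·L = 7850 × 26.421×10⁻⁶ m² × 1.4074 m = 0.29191 kg
f_n = ½√(k/m) = 0.5·√(8024.7/0.29191) = 0.5·√(27491) = 82.901 Hz

82.9 Hz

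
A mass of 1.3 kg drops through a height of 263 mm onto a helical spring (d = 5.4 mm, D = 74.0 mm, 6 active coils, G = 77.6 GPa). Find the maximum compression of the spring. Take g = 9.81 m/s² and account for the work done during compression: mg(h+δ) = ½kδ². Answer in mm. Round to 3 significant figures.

48.4 mm

k = Gd⁴/(8D³N_a) = (77.6×10³)(5.4⁴)/(8·74.0³·6) = 3.3923 N/mm
W = mg = 1.3 × 9.81 = 12.753 N
½kδ² − Wδ − Wh = 0 → δ = (W + √(W² + 2kWh))/k
δ = (12.753 + √(162.64 + 22756.1))/3.3923 = (12.753 + 151.39)/3.3923 = 48.386 mm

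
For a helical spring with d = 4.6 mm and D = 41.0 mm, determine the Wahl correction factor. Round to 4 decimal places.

C = D/d = 41.0/4.6 = 8.9130
K_W = (4C−1)/(4C−4) + 0.615/C = 34.652/31.652 + 0.0690 = 1.1638

1.1638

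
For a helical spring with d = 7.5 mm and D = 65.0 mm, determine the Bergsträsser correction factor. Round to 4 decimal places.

1.1579

C = D/d = 65.0/7.5 = 8.6667
K_B = (4C+2)/(4C−3) = 36.667/31.667 = 1.1579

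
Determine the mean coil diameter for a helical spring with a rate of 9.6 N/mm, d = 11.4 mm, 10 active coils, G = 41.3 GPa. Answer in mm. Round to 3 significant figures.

D = (Gd⁴/(8N_a·k))^(1/3) = (41.3×10³·11.4⁴/(8·10·9.6))^(1/3)
  = (908256)^(1/3) = 96.8433 mm

96.8 mm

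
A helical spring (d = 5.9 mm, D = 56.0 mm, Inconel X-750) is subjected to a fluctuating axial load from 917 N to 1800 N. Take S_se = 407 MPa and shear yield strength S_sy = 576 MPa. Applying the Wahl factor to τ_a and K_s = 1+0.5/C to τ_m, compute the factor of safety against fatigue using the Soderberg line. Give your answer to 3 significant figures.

0.386

C = D/d = 56.0/5.9 = 9.4915; K_W = (4C−1)/(4C−4)+0.615/C = 1.1531; K_s = 1+0.5/C = 1.0527
F_a = (F_max−F_min)/2 = 441.5 N; F_m = (F_max+F_min)/2 = 1358.5 N
τ_a = K_W·8F_aD/(πd³) = 1.1531 × 306.55 = 353.49 MPa
τ_m = K_s·8F_mD/(πd³) = 1.0527 × 943.26 = 992.95 MPa
Soderberg: 1/n_f = τ_a/S_se + τ_m/S_sy = 353.49/407 + 992.95/576 = 0.86852 + 1.72387 = 2.5924
n_f = 1/2.5924 = 0.3857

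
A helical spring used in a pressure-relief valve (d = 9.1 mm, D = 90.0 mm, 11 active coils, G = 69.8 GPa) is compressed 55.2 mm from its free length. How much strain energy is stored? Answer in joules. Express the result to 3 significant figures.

11.4 J

k = Gd⁴/(8D³N_a) = (69.8×10³)(9.1⁴)/(8·90.0³·11) = 7.4612 N/mm
U = ½kδ² = 0.5 × 7.4612 × 55.2² = 11367 N·mm = 11.367 J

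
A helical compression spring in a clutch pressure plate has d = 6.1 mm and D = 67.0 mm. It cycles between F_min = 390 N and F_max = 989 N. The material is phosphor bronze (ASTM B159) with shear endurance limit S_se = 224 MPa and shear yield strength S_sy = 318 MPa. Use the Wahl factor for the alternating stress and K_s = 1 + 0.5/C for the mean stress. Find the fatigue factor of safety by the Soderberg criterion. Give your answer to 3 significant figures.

C = D/d = 67.0/6.1 = 10.9836; K_W = (4C−1)/(4C−4)+0.615/C = 1.1311; K_s = 1+0.5/C = 1.0455
F_a = (F_max−F_min)/2 = 299.5 N; F_m = (F_max+F_min)/2 = 689.5 N
τ_a = K_W·8F_aD/(πd³) = 1.1311 × 225.12 = 254.64 MPa
τ_m = K_s·8F_mD/(πd³) = 1.0455 × 518.27 = 541.87 MPa
Soderberg: 1/n_f = τ_a/S_se + τ_m/S_sy = 254.64/224 + 541.87/318 = 1.13679 + 1.70399 = 2.8408
n_f = 1/2.8408 = 0.352

0.352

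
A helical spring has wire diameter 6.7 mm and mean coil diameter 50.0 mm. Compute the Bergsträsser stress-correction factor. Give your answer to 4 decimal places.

C = D/d = 50.0/6.7 = 7.4627
K_B = (4C+2)/(4C−3) = 31.851/26.851 = 1.1862

1.1862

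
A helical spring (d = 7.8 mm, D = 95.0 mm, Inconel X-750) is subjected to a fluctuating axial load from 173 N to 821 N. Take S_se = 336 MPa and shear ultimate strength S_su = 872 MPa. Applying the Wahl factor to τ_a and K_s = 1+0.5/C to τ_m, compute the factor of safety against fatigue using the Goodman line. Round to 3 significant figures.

1.17

C = D/d = 95.0/7.8 = 12.1795; K_W = (4C−1)/(4C−4)+0.615/C = 1.1176; K_s = 1+0.5/C = 1.0411
F_a = (F_max−F_min)/2 = 324 N; F_m = (F_max+F_min)/2 = 497 N
τ_a = K_W·8F_aD/(πd³) = 1.1176 × 165.17 = 184.59 MPa
τ_m = K_s·8F_mD/(πd³) = 1.0411 × 253.36 = 263.76 MPa
Goodman: 1/n_f = τ_a/S_se + τ_m/S_su = 184.59/336 + 263.76/872 = 0.54937 + 0.30248 = 0.85185
n_f = 1/0.85185 = 1.174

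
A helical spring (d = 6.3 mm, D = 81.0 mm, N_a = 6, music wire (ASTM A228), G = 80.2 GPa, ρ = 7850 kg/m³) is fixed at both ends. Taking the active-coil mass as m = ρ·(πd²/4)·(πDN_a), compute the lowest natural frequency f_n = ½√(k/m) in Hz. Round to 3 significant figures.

k = Gd⁴/(8D³N_a) = (80.2×10³)(6.3⁴)/(8·81.0³·6) = 4.9527 N/mm = 4952.7 N/m
Wire length L = πDN_a = π·81.0·6 = 1526.8 mm
m = ρ·(πd²/4)·L = 7850 × 31.172×10⁻⁶ m² × 1.5268 m = 0.37362 kg
f_n = ½√(k/m) = 0.5·√(4952.7/0.37362) = 0.5·√(13256) = 57.567 Hz

57.6 Hz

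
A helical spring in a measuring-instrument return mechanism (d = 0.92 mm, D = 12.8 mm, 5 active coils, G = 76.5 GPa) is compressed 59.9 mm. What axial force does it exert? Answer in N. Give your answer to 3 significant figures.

k = Gd⁴/(8D³N_a) = (76.5×10³)(0.92⁴)/(8·12.8³·5) = 0.65332 N/mm
F = k·δ = 0.65332 × 59.9 = 39.134 N

39.1 N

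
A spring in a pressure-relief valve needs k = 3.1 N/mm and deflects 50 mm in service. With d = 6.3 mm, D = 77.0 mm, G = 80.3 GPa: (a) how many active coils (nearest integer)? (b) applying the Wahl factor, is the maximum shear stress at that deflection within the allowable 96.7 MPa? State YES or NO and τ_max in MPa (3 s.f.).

(a) 11 coils; (b) NO, τ_max = 138 MPa

N_a = Gd⁴/(8D³k) = (80.3×10³)(6.3⁴)/(8·77.0³·3.1) = 11.17 → N_a = 11
Actual rate k = Gd⁴/(8D³·11) = 3.1486 N/mm
Working load F = kδ = 3.1486·50 = 157.43 N
C = 77.0/6.3 = 12.2222; K_W = (4C−1)/(4C−4)+0.615/C = 1.1171
τ_max = K_W·8FD/(πd³) = 1.1171·123.45 = 137.92 MPa
τ_max > 96.7 MPa → exceeds allowable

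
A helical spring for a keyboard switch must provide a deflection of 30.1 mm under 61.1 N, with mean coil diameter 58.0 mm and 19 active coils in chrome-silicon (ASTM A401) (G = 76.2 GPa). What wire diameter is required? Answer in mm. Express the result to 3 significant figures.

5.30 mm

Required rate k = F/δ = 61.1/30.1 = 2.0299 N/mm
d = (8D³N_a·k / G)^(1/4) = (8·58.0³·19·2.0299 / (76.2×10³))^0.25
  = (790.04)^0.25 = 5.3017 mm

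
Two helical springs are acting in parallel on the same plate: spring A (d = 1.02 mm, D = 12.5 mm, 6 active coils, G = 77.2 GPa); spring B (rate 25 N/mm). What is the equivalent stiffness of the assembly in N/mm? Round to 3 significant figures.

25.9 N/mm

k_A = Gd⁴/(8D³N_a) = (77.2×10³)(1.02⁴)/(8·12.5³·6) = 0.89135 N/mm
Parallel: k_eq = 0.89135 + 25 = 25.891 N/mm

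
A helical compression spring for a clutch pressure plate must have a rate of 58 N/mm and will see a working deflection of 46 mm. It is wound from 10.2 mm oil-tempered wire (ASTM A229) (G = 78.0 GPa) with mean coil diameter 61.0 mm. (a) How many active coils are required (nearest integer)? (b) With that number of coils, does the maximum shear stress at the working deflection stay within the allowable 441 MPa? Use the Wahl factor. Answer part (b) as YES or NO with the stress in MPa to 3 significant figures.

(a) 8 coils; (b) NO, τ_max = 491 MPa

N_a = Gd⁴/(8D³k) = (78.0×10³)(10.2⁴)/(8·61.0³·58) = 8.017 → N_a = 8
Actual rate k = Gd⁴/(8D³·8) = 58.12 N/mm
Working load F = kδ = 58.12·46 = 2673.5 N
C = 61.0/10.2 = 5.9804; K_W = (4C−1)/(4C−4)+0.615/C = 1.2534
τ_max = K_W·8FD/(πd³) = 1.2534·391.34 = 490.51 MPa
τ_max > 441 MPa → exceeds allowable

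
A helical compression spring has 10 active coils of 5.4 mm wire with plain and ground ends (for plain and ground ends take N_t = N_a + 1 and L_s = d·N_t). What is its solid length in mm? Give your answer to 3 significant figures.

plain and ground ends: N_t = N_a + 1 = 10 + 1 = 11
L_s = d·N_t = 5.4 × 11 = 59.4 mm

59.4 mm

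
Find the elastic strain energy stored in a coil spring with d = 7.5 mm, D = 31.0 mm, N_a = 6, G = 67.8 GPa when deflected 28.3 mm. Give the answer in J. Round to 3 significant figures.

k = Gd⁴/(8D³N_a) = (67.8×10³)(7.5⁴)/(8·31.0³·6) = 150.02 N/mm
U = ½kδ² = 0.5 × 150.02 × 28.3² = 60075 N·mm = 60.075 J

60.1 J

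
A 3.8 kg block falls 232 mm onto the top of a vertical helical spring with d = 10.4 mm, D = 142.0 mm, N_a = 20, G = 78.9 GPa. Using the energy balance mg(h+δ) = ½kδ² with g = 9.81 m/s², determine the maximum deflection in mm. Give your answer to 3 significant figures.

k = Gd⁴/(8D³N_a) = (78.9×10³)(10.4⁴)/(8·142.0³·20) = 2.0148 N/mm
W = mg = 3.8 × 9.81 = 37.278 N
½kδ² − Wδ − Wh = 0 → δ = (W + √(W² + 2kWh))/k
δ = (37.278 + √(1389.6 + 34849.5))/2.0148 = (37.278 + 190.37)/2.0148 = 112.99 mm

113 mm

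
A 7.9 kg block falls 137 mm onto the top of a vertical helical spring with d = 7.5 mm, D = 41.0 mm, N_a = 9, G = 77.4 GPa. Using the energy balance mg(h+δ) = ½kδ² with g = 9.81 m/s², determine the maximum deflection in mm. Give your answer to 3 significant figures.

k = Gd⁴/(8D³N_a) = (77.4×10³)(7.5⁴)/(8·41.0³·9) = 49.352 N/mm
W = mg = 7.9 × 9.81 = 77.499 N
½kδ² − Wδ − Wh = 0 → δ = (W + √(W² + 2kWh))/k
δ = (77.499 + √(6006.1 + 1.04797e+06))/49.352 = (77.499 + 1026.6)/49.352 = 22.373 mm

22.4 mm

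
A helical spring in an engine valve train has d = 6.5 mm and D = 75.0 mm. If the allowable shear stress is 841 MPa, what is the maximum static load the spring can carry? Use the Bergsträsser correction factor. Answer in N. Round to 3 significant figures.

C = D/d = 75.0/6.5 = 11.5385
K_B = (4C+2)/(4C−3) = 48.154/43.154 = 1.1159
τ_max = K·8FD/(πd³) → F_max = τ_allow·πd³/(8DK)
F_max = 841·π·6.5³/(8·75.0·1.1159) = 7.2558e+05/669.52 = 1083.7 N

1080 N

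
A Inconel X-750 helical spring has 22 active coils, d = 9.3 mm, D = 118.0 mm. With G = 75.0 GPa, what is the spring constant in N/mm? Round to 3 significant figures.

1.94 N/mm

k = Gd⁴/(8D³N_a) = (75.0×10³ × 9.3⁴) / (8 × 118.0³ × 22)
  = 5.61039e+08 / 2.89174e+08 = 1.9401 N/mm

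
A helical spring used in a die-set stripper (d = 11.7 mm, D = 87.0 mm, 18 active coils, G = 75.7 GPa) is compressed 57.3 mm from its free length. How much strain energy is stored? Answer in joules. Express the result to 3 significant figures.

24.6 J

k = Gd⁴/(8D³N_a) = (75.7×10³)(11.7⁴)/(8·87.0³·18) = 14.96 N/mm
U = ½kδ² = 0.5 × 14.96 × 57.3² = 24558 N·mm = 24.558 J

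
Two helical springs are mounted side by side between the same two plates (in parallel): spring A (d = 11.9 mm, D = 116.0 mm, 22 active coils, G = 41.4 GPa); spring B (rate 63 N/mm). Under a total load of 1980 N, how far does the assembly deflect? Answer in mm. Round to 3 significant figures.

30.0 mm

k_A = Gd⁴/(8D³N_a) = (41.4×10³)(11.9⁴)/(8·116.0³·22) = 3.022 N/mm
Parallel: k_eq = 3.022 + 63 = 66.022 N/mm
δ = F/k_eq = 1980/66.022 = 29.99 mm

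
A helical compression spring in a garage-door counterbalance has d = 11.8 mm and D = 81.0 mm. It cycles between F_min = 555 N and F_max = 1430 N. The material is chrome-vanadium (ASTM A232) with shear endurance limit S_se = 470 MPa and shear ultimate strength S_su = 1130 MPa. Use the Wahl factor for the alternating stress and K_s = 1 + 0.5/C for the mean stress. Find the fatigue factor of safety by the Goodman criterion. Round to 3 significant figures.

3.84

C = D/d = 81.0/11.8 = 6.8644; K_W = (4C−1)/(4C−4)+0.615/C = 1.2175; K_s = 1+0.5/C = 1.0728
F_a = (F_max−F_min)/2 = 437.5 N; F_m = (F_max+F_min)/2 = 992.5 N
τ_a = K_W·8F_aD/(πd³) = 1.2175 × 54.923 = 66.868 MPa
τ_m = K_s·8F_mD/(πd³) = 1.0728 × 124.6 = 133.67 MPa
Goodman: 1/n_f = τ_a/S_se + τ_m/S_su = 66.868/470 + 133.67/1130 = 0.14227 + 0.11829 = 0.26057
n_f = 1/0.26057 = 3.838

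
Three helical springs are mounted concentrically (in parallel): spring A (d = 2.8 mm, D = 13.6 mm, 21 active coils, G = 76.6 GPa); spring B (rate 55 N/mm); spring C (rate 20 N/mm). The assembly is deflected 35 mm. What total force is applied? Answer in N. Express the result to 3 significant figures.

k_A = Gd⁴/(8D³N_a) = (76.6×10³)(2.8⁴)/(8·13.6³·21) = 11.141 N/mm
Parallel: k_eq = 11.141 + 55 + 20 = 86.141 N/mm
F = k_eq·δ = 86.141·35 = 3014.9 N

3010 N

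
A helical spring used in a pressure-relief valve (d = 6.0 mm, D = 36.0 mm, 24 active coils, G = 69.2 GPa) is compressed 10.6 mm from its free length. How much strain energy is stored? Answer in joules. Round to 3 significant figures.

0.562 J

k = Gd⁴/(8D³N_a) = (69.2×10³)(6.0⁴)/(8·36.0³·24) = 10.012 N/mm
U = ½kδ² = 0.5 × 10.012 × 10.6² = 562.45 N·mm = 0.56245 J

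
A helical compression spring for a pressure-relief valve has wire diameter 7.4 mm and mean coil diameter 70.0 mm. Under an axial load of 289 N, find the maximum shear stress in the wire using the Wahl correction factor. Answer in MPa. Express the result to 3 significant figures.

147 MPa

Spring index C = D/d = 70.0/7.4 = 9.4595
K_W = (4C−1)/(4C−4) + 0.615/C = 36.838/33.838 + 0.0650 = 1.1537
τ₀ = 8FD/(πd³) = 8·289·70.0/(π·7.4³) = 161840/1273 = 127.13 MPa
τ_max = K·τ₀ = 1.1537 × 127.13 = 146.66 MPa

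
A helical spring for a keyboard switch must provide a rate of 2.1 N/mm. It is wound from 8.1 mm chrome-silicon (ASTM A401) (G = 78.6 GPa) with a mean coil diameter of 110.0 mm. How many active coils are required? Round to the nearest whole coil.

15

N_a = Gd⁴/(8D³k) = (78.6×10³ × 8.1⁴)/(8 × 110.0³ × 2.1)
    = 3.38347e+08 / 2.23608e+07 = 15.13 → 15 coils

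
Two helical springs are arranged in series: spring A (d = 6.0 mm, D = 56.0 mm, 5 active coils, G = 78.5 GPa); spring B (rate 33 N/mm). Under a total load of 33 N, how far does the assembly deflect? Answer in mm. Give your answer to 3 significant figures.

k_A = Gd⁴/(8D³N_a) = (78.5×10³)(6.0⁴)/(8·56.0³·5) = 14.483 N/mm
Series: 1/k_eq = 1/14.483 + 1/33 = 0.099351; k_eq = 10.065 N/mm
δ = F/k_eq = 33/10.065 = 3.2786 mm

3.28 mm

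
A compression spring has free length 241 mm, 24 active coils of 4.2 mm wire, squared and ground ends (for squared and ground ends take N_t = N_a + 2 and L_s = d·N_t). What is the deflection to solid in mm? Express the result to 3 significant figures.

N_t = 26; L_s = 4.2·26 = 109.2 mm
δ_solid = L₀ − L_s = 241 − 109.2 = 131.8 mm

132 mm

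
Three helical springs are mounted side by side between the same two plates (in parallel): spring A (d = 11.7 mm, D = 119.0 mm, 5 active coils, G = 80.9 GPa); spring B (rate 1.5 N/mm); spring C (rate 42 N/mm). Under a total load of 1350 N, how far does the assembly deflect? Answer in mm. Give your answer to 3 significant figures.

k_A = Gd⁴/(8D³N_a) = (80.9×10³)(11.7⁴)/(8·119.0³·5) = 22.49 N/mm
Parallel: k_eq = 22.49 + 1.5 + 42 = 65.99 N/mm
δ = F/k_eq = 1350/65.99 = 20.458 mm

20.5 mm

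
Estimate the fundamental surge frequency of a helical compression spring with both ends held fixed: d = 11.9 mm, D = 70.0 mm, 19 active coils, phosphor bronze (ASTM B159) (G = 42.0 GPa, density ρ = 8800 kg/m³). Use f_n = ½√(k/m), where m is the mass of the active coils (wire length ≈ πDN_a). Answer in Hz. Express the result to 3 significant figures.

k = Gd⁴/(8D³N_a) = (42.0×10³)(11.9⁴)/(8·70.0³·19) = 16.155 N/mm = 16155 N/m
Wire length L = πDN_a = π·70.0·19 = 4178.3 mm
m = ρ·(πd²/4)·L = 8800 × 111.22×10⁻⁶ m² × 4.1783 m = 4.0895 kg
f_n = ½√(k/m) = 0.5·√(16155/4.0895) = 0.5·√(3950.3) = 31.426 Hz

31.4 Hz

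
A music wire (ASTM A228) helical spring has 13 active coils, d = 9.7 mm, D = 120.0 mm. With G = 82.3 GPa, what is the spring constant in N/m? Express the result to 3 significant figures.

k = Gd⁴/(8D³N_a) = (82.3×10³ × 9.7⁴) / (8 × 120.0³ × 13)
  = 7.28596e+08 / 1.79712e+08 = 4.0542 N/mm = 4054.2 N/m

4050 N/m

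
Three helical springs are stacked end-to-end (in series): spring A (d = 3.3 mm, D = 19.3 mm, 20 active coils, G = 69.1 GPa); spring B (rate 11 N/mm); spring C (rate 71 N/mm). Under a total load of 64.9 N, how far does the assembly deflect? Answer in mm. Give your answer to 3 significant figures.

k_A = Gd⁴/(8D³N_a) = (69.1×10³)(3.3⁴)/(8·19.3³·20) = 7.1243 N/mm
Series: 1/k_eq = 1/7.1243 + 1/11 + 1/71 = 0.24536; k_eq = 4.0757 N/mm
δ = F/k_eq = 64.9/4.0757 = 15.924 mm

15.9 mm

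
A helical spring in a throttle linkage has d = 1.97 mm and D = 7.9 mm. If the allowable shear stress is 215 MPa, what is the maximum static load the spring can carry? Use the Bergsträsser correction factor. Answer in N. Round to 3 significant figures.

59.1 N

C = D/d = 7.9/1.97 = 4.0102
K_B = (4C+2)/(4C−3) = 18.041/13.041 = 1.3834
τ_max = K·8FD/(πd³) → F_max = τ_allow·πd³/(8DK)
F_max = 215·π·1.97³/(8·7.9·1.3834) = 5164/87.432 = 59.063 N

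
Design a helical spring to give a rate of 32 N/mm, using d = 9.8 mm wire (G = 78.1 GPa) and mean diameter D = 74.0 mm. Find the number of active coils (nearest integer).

N_a = Gd⁴/(8D³k) = (78.1×10³ × 9.8⁴)/(8 × 74.0³ × 32)
    = 7.2037e+08 / 1.03737e+08 = 6.944 → 7 coils

7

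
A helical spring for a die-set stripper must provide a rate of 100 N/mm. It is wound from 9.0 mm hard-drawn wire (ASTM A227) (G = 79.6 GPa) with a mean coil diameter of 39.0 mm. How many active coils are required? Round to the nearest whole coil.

N_a = Gd⁴/(8D³k) = (79.6×10³ × 9.0⁴)/(8 × 39.0³ × 100)
    = 5.22256e+08 / 4.74552e+07 = 11.01 → 11 coils

11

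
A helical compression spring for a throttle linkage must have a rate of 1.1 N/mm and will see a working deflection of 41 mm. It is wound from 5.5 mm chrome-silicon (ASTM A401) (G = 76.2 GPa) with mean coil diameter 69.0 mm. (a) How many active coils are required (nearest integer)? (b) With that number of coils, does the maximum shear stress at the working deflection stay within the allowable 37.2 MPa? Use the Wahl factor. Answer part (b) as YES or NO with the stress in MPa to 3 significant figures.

N_a = Gd⁴/(8D³k) = (76.2×10³)(5.5⁴)/(8·69.0³·1.1) = 24.12 → N_a = 24
Actual rate k = Gd⁴/(8D³·24) = 1.1055 N/mm
Working load F = kδ = 1.1055·41 = 45.325 N
C = 69.0/5.5 = 12.5455; K_W = (4C−1)/(4C−4)+0.615/C = 1.1140
τ_max = K_W·8FD/(πd³) = 1.1140·47.868 = 53.324 MPa
τ_max > 37.2 MPa → exceeds allowable

(a) 24 coils; (b) NO, τ_max = 53.3 MPa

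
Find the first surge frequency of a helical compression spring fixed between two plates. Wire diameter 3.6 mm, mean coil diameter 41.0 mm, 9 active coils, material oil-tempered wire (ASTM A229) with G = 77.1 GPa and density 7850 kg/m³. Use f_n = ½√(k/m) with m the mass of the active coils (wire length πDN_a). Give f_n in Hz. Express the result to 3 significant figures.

83.9 Hz

k = Gd⁴/(8D³N_a) = (77.1×10³)(3.6⁴)/(8·41.0³·9) = 2.6096 N/mm = 2609.6 N/m
Wire length L = πDN_a = π·41.0·9 = 1159.2 mm
m = ρ·(πd²/4)·L = 7850 × 10.179×10⁻⁶ m² × 1.1592 m = 0.092628 kg
f_n = ½√(k/m) = 0.5·√(2609.6/0.092628) = 0.5·√(28173) = 83.925 Hz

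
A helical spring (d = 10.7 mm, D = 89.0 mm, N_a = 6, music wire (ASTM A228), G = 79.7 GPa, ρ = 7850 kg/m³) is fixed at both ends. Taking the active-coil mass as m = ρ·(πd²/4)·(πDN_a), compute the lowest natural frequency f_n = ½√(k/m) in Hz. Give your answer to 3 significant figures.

80.7 Hz

k = Gd⁴/(8D³N_a) = (79.7×10³)(10.7⁴)/(8·89.0³·6) = 30.873 N/mm = 30873 N/m
Wire length L = πDN_a = π·89.0·6 = 1677.6 mm
m = ρ·(πd²/4)·L = 7850 × 89.92×10⁻⁶ m² × 1.6776 m = 1.1842 kg
f_n = ½√(k/m) = 0.5·√(30873/1.1842) = 0.5·√(26071) = 80.733 Hz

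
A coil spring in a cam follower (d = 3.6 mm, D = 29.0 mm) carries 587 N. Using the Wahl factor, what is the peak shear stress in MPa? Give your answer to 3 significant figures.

1100 MPa

Spring index C = D/d = 29.0/3.6 = 8.0556
K_W = (4C−1)/(4C−4) + 0.615/C = 31.222/28.222 + 0.0763 = 1.1826
τ₀ = 8FD/(πd³) = 8·587·29.0/(π·3.6³) = 136184/146.57 = 929.11 MPa
τ_max = K·τ₀ = 1.1826 × 929.11 = 1098.8 MPa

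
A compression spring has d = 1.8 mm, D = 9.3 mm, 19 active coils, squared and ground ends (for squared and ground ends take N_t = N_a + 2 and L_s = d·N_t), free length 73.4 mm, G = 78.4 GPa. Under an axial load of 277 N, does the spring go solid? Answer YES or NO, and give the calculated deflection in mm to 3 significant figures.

k = Gd⁴/(8D³N_a) = (78.4×10³)(1.8⁴)/(8·9.3³·19) = 6.7315 N/mm
N_t = 21; L_s = 1.8·21 = 37.8 mm; δ_solid = L₀ − L_s = 73.4 − 37.8 = 35.6 mm
δ = F/k = 277/6.7315 = 41.15 mm
δ ≥ δ_solid → spring goes solid

YES, δ = 41.1 mm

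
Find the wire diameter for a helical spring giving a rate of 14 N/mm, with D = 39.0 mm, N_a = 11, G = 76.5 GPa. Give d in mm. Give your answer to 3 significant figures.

d = (8D³N_a·k / G)^(1/4) = (8·39.0³·11·14 / (76.5×10³))^0.25
  = (955.31)^0.25 = 5.5595 mm

5.56 mm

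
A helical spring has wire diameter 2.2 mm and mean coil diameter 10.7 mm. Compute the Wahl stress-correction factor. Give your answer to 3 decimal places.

1.321

C = D/d = 10.7/2.2 = 4.8636
K_W = (4C−1)/(4C−4) + 0.615/C = 18.455/15.455 + 0.1264 = 1.3206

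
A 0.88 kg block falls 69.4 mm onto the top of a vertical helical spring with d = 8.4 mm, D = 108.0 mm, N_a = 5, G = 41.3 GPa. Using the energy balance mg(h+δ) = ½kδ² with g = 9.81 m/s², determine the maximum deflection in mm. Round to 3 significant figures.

k = Gd⁴/(8D³N_a) = (41.3×10³)(8.4⁴)/(8·108.0³·5) = 4.0807 N/mm
W = mg = 0.88 × 9.81 = 8.6328 N
½kδ² − Wδ − Wh = 0 → δ = (W + √(W² + 2kWh))/k
δ = (8.6328 + √(74.525 + 4889.64))/4.0807 = (8.6328 + 70.457)/4.0807 = 19.381 mm

19.4 mm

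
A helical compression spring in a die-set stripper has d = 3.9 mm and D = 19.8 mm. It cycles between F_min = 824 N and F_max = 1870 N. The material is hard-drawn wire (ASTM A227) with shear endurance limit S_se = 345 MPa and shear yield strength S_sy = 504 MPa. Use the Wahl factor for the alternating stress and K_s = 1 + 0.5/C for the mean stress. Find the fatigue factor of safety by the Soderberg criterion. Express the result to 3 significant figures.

C = D/d = 19.8/3.9 = 5.0769; K_W = (4C−1)/(4C−4)+0.615/C = 1.3051; K_s = 1+0.5/C = 1.0985
F_a = (F_max−F_min)/2 = 523 N; F_m = (F_max+F_min)/2 = 1347 N
τ_a = K_W·8F_aD/(πd³) = 1.3051 × 444.54 = 580.17 MPa
τ_m = K_s·8F_mD/(πd³) = 1.0985 × 1144.9 = 1257.7 MPa
Soderberg: 1/n_f = τ_a/S_se + τ_m/S_sy = 580.17/345 + 1257.7/504 = 1.68166 + 2.49541 = 4.1771
n_f = 1/4.1771 = 0.2394

0.239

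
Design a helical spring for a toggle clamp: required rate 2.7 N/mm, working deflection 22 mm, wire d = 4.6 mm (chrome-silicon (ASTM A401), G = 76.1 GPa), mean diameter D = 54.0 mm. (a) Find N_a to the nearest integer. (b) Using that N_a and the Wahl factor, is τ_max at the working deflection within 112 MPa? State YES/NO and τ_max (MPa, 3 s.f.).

(a) 10 coils; (b) YES, τ_max = 94.3 MPa

N_a = Gd⁴/(8D³k) = (76.1×10³)(4.6⁴)/(8·54.0³·2.7) = 10.02 → N_a = 10
Actual rate k = Gd⁴/(8D³·10) = 2.7049 N/mm
Working load F = kδ = 2.7049·22 = 59.507 N
C = 54.0/4.6 = 11.7391; K_W = (4C−1)/(4C−4)+0.615/C = 1.1222
τ_max = K_W·8FD/(πd³) = 1.1222·84.067 = 94.343 MPa
τ_max ≤ 112 MPa → acceptable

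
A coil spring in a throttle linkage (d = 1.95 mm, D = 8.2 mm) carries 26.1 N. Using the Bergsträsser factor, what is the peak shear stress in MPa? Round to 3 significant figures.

100 MPa

Spring index C = D/d = 8.2/1.95 = 4.2051
K_B = (4C+2)/(4C−3) = 18.821/13.821 = 1.3618
τ₀ = 8FD/(πd³) = 8·26.1·8.2/(π·1.95³) = 1712.16/23.295 = 73.501 MPa
τ_max = K·τ₀ = 1.3618 × 73.501 = 100.09 MPa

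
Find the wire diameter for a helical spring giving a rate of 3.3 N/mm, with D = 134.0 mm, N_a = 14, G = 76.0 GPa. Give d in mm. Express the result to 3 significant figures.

10.4 mm

d = (8D³N_a·k / G)^(1/4) = (8·134.0³·14·3.3 / (76.0×10³))^0.25
  = (11701)^0.25 = 10.4006 mm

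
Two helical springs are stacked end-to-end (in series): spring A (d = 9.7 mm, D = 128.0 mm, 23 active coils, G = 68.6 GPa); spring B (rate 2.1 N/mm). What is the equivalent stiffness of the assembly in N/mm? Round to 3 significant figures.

0.900 N/mm

k_A = Gd⁴/(8D³N_a) = (68.6×10³)(9.7⁴)/(8·128.0³·23) = 1.5738 N/mm
Series: 1/k_eq = 1/1.5738 + 1/2.1 = 1.1116; k_eq = 0.89962 N/mm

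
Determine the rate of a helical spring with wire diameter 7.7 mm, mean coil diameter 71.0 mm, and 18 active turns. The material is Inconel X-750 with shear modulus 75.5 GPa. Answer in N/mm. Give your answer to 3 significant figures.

5.15 N/mm

k = Gd⁴/(8D³N_a) = (75.5×10³ × 7.7⁴) / (8 × 71.0³ × 18)
  = 2.65405e+08 / 5.15392e+07 = 5.1496 N/mm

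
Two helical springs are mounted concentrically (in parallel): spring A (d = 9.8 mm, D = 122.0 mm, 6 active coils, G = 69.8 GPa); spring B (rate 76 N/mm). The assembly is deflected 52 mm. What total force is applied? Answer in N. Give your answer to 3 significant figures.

k_A = Gd⁴/(8D³N_a) = (69.8×10³)(9.8⁴)/(8·122.0³·6) = 7.3865 N/mm
Parallel: k_eq = 7.3865 + 76 = 83.387 N/mm
F = k_eq·δ = 83.387·52 = 4336.1 N

4340 N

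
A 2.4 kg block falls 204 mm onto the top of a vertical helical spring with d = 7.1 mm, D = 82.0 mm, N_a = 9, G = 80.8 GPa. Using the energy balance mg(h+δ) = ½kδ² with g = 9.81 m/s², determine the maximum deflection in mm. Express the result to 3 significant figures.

47.9 mm

k = Gd⁴/(8D³N_a) = (80.8×10³)(7.1⁴)/(8·82.0³·9) = 5.1721 N/mm
W = mg = 2.4 × 9.81 = 23.544 N
½kδ² − Wδ − Wh = 0 → δ = (W + √(W² + 2kWh))/k
δ = (23.544 + √(554.32 + 49683.4))/5.1721 = (23.544 + 224.14)/5.1721 = 47.888 mm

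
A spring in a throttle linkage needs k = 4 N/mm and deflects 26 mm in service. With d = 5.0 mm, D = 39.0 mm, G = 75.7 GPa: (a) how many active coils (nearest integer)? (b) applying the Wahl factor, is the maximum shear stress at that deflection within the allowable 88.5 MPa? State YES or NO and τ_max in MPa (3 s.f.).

N_a = Gd⁴/(8D³k) = (75.7×10³)(5.0⁴)/(8·39.0³·4) = 24.92 → N_a = 25
Actual rate k = Gd⁴/(8D³·25) = 3.988 N/mm
Working load F = kδ = 3.988·26 = 103.69 N
C = 39.0/5.0 = 7.8000; K_W = (4C−1)/(4C−4)+0.615/C = 1.1891
τ_max = K_W·8FD/(πd³) = 1.1891·82.38 = 97.961 MPa
τ_max > 88.5 MPa → exceeds allowable

(a) 25 coils; (b) NO, τ_max = 98.0 MPa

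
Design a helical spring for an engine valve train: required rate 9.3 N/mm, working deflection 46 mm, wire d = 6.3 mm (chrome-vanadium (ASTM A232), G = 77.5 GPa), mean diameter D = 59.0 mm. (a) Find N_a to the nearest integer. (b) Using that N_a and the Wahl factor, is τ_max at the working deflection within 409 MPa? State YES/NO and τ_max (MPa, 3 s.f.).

N_a = Gd⁴/(8D³k) = (77.5×10³)(6.3⁴)/(8·59.0³·9.3) = 7.99 → N_a = 8
Actual rate k = Gd⁴/(8D³·8) = 9.2881 N/mm
Working load F = kδ = 9.2881·46 = 427.25 N
C = 59.0/6.3 = 9.3651; K_W = (4C−1)/(4C−4)+0.615/C = 1.1553
τ_max = K_W·8FD/(πd³) = 1.1553·256.72 = 296.59 MPa
τ_max ≤ 409 MPa → acceptable

(a) 8 coils; (b) YES, τ_max = 297 MPa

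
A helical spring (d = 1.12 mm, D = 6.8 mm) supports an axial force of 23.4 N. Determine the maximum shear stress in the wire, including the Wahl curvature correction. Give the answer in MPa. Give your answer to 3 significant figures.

360 MPa

Spring index C = D/d = 6.8/1.12 = 6.0714
K_W = (4C−1)/(4C−4) + 0.615/C = 23.286/20.286 + 0.1013 = 1.2492
τ₀ = 8FD/(πd³) = 8·23.4·6.8/(π·1.12³) = 1272.96/4.4137 = 288.41 MPa
τ_max = K·τ₀ = 1.2492 × 288.41 = 360.28 MPa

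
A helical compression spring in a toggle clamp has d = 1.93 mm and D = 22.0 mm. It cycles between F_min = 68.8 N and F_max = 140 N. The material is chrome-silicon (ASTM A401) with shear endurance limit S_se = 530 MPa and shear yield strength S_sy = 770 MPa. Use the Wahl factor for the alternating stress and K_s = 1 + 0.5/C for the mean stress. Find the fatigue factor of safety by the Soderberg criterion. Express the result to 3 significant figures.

C = D/d = 22.0/1.93 = 11.3990; K_W = (4C−1)/(4C−4)+0.615/C = 1.1261; K_s = 1+0.5/C = 1.0439
F_a = (F_max−F_min)/2 = 35.6 N; F_m = (F_max+F_min)/2 = 104.4 N
τ_a = K_W·8F_aD/(πd³) = 1.1261 × 277.42 = 312.4 MPa
τ_m = K_s·8F_mD/(πd³) = 1.0439 × 813.56 = 849.25 MPa
Soderberg: 1/n_f = τ_a/S_se + τ_m/S_sy = 312.4/530 + 849.25/770 = 0.58943 + 1.10292 = 1.6924
n_f = 1/1.6924 = 0.5909

0.591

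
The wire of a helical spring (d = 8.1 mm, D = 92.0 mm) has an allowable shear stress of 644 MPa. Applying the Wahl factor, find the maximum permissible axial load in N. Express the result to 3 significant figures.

C = D/d = 92.0/8.1 = 11.3580
K_W = (4C−1)/(4C−4) + 0.615/C = 44.432/41.432 + 0.0541 = 1.1266
τ_max = K·8FD/(πd³) → F_max = τ_allow·πd³/(8DK)
F_max = 644·π·8.1³/(8·92.0·1.1266) = 1.0752e+06/829.14 = 1296.8 N

1300 N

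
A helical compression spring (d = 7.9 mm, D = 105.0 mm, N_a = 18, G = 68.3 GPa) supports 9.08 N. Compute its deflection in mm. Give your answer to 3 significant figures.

5.69 mm

k = Gd⁴/(8D³N_a) = (68.3×10³)(7.9⁴)/(8·105.0³·18) = 1.5959 N/mm
δ = F/k = 9.08 / 1.5959 = 5.6897 mm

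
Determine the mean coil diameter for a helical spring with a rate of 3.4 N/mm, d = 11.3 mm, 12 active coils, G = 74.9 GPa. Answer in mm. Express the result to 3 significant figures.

155 mm

D = (Gd⁴/(8N_a·k))^(1/3) = (74.9×10³·11.3⁴/(8·12·3.4))^(1/3)
  = (3.7415e+06)^(1/3) = 155.2441 mm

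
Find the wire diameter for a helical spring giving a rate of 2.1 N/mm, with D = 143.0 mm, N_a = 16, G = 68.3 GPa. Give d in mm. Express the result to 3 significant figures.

d = (8D³N_a·k / G)^(1/4) = (8·143.0³·16·2.1 / (68.3×10³))^0.25
  = (11508)^0.25 = 10.3575 mm

10.4 mm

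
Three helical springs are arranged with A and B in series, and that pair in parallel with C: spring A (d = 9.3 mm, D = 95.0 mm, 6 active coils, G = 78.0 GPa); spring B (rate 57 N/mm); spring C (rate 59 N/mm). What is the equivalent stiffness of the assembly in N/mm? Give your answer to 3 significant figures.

70.4 N/mm

k_A = Gd⁴/(8D³N_a) = (78.0×10³)(9.3⁴)/(8·95.0³·6) = 14.178 N/mm
Springs A,B series: k_AB = 1/(1/14.178+1/57) = 11.354 N/mm; parallel with C: k_eq = 11.354+59 = 70.354 N/mm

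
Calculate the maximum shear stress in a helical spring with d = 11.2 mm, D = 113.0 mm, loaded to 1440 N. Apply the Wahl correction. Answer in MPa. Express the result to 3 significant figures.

337 MPa

Spring index C = D/d = 113.0/11.2 = 10.0893
K_W = (4C−1)/(4C−4) + 0.615/C = 39.357/36.357 + 0.0610 = 1.1435
τ₀ = 8FD/(πd³) = 8·1440·113.0/(π·11.2³) = 1.30176e+06/4413.7 = 294.94 MPa
τ_max = K·τ₀ = 1.1435 × 294.94 = 337.25 MPa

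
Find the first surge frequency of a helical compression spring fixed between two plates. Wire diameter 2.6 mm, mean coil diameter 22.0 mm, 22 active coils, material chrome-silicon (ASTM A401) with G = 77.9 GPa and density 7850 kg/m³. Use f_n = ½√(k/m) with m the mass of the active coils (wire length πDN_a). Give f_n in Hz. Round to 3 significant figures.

86.6 Hz

k = Gd⁴/(8D³N_a) = (77.9×10³)(2.6⁴)/(8·22.0³·22) = 1.8995 N/mm = 1899.5 N/m
Wire length L = πDN_a = π·22.0·22 = 1520.5 mm
m = ρ·(πd²/4)·L = 7850 × 5.3093×10⁻⁶ m² × 1.5205 m = 0.063373 kg
f_n = ½√(k/m) = 0.5·√(1899.5/0.063373) = 0.5·√(29974) = 86.565 Hz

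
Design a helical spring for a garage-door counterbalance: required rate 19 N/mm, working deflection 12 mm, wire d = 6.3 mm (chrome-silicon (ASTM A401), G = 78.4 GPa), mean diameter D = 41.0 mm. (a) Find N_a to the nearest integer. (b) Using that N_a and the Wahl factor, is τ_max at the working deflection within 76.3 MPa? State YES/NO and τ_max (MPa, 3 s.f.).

N_a = Gd⁴/(8D³k) = (78.4×10³)(6.3⁴)/(8·41.0³·19) = 11.79 → N_a = 12
Actual rate k = Gd⁴/(8D³·12) = 18.666 N/mm
Working load F = kδ = 18.666·12 = 223.99 N
C = 41.0/6.3 = 6.5079; K_W = (4C−1)/(4C−4)+0.615/C = 1.2307
τ_max = K_W·8FD/(πd³) = 1.2307·93.527 = 115.1 MPa
τ_max > 76.3 MPa → exceeds allowable

(a) 12 coils; (b) NO, τ_max = 115 MPa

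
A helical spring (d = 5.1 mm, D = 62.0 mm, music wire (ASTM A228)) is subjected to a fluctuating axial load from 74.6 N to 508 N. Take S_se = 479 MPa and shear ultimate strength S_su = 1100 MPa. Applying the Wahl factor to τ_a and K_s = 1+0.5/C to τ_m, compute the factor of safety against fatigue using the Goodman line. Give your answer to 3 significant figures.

1.08

C = D/d = 62.0/5.1 = 12.1569; K_W = (4C−1)/(4C−4)+0.615/C = 1.1178; K_s = 1+0.5/C = 1.0411
F_a = (F_max−F_min)/2 = 216.7 N; F_m = (F_max+F_min)/2 = 291.3 N
τ_a = K_W·8F_aD/(πd³) = 1.1178 × 257.92 = 288.3 MPa
τ_m = K_s·8F_mD/(πd³) = 1.0411 × 346.71 = 360.97 MPa
Goodman: 1/n_f = τ_a/S_se + τ_m/S_su = 288.3/479 + 360.97/1100 = 0.60188 + 0.32815 = 0.93004
n_f = 1/0.93004 = 1.075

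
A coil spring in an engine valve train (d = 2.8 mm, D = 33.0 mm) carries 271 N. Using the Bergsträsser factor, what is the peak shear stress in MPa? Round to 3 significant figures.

1150 MPa

Spring index C = D/d = 33.0/2.8 = 11.7857
K_B = (4C+2)/(4C−3) = 49.143/44.143 = 1.1133
τ₀ = 8FD/(πd³) = 8·271·33.0/(π·2.8³) = 71544/68.964 = 1037.4 MPa
τ_max = K·τ₀ = 1.1133 × 1037.4 = 1154.9 MPa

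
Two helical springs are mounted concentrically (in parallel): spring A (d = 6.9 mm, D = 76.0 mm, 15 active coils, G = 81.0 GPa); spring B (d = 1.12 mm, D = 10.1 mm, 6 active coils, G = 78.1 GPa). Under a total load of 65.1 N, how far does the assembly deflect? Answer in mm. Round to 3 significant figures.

10.9 mm

k_A = Gd⁴/(8D³N_a) = (81.0×10³)(6.9⁴)/(8·76.0³·15) = 3.4855 N/mm
k_B = Gd⁴/(8D³N_a) = (78.1×10³)(1.12⁴)/(8·10.1³·6) = 2.485 N/mm
Parallel: k_eq = 3.4855 + 2.485 = 5.9704 N/mm
δ = F/k_eq = 65.1/5.9704 = 10.904 mm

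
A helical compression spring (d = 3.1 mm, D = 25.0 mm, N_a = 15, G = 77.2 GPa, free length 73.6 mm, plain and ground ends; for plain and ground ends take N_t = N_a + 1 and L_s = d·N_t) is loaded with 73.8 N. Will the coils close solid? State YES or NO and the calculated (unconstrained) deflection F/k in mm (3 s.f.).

k = Gd⁴/(8D³N_a) = (77.2×10³)(3.1⁴)/(8·25.0³·15) = 3.8024 N/mm
N_t = 16; L_s = 3.1·16 = 49.6 mm; δ_solid = L₀ − L_s = 73.6 − 49.6 = 24 mm
δ = F/k = 73.8/3.8024 = 19.409 mm
δ < δ_solid → spring does not go solid

NO, δ = 19.4 mm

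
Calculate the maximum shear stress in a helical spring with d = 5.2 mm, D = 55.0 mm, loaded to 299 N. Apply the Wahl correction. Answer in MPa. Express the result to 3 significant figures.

Spring index C = D/d = 55.0/5.2 = 10.5769
K_W = (4C−1)/(4C−4) + 0.615/C = 41.308/38.308 + 0.0581 = 1.1365
τ₀ = 8FD/(πd³) = 8·299·55.0/(π·5.2³) = 131560/441.73 = 297.83 MPa
τ_max = K·τ₀ = 1.1365 × 297.83 = 338.47 MPa

338 MPa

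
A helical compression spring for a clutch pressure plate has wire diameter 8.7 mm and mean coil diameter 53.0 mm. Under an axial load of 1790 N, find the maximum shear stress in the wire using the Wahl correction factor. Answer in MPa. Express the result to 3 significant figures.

458 MPa

Spring index C = D/d = 53.0/8.7 = 6.0920
K_W = (4C−1)/(4C−4) + 0.615/C = 23.368/20.368 + 0.1010 = 1.2482
τ₀ = 8FD/(πd³) = 8·1790·53.0/(π·8.7³) = 758960/2068.7 = 366.87 MPa
τ_max = K·τ₀ = 1.2482 × 366.87 = 457.94 MPa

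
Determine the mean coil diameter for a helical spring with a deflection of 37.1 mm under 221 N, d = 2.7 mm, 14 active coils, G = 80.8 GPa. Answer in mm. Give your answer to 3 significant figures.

Required rate k = F/δ = 221/37.1 = 5.9569 N/mm
D = (Gd⁴/(8N_a·k))^(1/3) = (80.8×10³·2.7⁴/(8·14·5.9569))^(1/3)
  = (6436.21)^(1/3) = 18.6013 mm

18.6 mm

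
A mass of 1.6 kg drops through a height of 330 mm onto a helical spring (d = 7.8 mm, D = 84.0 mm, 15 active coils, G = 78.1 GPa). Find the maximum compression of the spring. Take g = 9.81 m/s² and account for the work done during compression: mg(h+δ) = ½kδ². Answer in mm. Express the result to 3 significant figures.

54.5 mm

k = Gd⁴/(8D³N_a) = (78.1×10³)(7.8⁴)/(8·84.0³·15) = 4.0645 N/mm
W = mg = 1.6 × 9.81 = 15.696 N
½kδ² − Wδ − Wh = 0 → δ = (W + √(W² + 2kWh))/k
δ = (15.696 + √(246.36 + 42105.9))/4.0645 = (15.696 + 205.8)/4.0645 = 54.494 mm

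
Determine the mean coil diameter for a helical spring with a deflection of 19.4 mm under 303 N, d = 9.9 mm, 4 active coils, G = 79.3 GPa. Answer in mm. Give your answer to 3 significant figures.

Required rate k = F/δ = 303/19.4 = 15.619 N/mm
D = (Gd⁴/(8N_a·k))^(1/3) = (79.3×10³·9.9⁴/(8·4·15.619))^(1/3)
  = (1.52413e+06)^(1/3) = 115.0821 mm

115 mm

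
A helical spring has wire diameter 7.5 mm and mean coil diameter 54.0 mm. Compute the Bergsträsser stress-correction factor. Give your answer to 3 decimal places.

C = D/d = 54.0/7.5 = 7.2000
K_B = (4C+2)/(4C−3) = 30.800/25.800 = 1.1938

1.194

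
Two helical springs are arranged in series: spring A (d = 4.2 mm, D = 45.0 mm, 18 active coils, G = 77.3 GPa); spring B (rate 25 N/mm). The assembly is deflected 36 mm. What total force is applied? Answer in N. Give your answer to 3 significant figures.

61.5 N

k_A = Gd⁴/(8D³N_a) = (77.3×10³)(4.2⁴)/(8·45.0³·18) = 1.8331 N/mm
Series: 1/k_eq = 1/1.8331 + 1/25 = 0.58554; k_eq = 1.7078 N/mm
F = k_eq·δ = 1.7078·36 = 61.482 N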